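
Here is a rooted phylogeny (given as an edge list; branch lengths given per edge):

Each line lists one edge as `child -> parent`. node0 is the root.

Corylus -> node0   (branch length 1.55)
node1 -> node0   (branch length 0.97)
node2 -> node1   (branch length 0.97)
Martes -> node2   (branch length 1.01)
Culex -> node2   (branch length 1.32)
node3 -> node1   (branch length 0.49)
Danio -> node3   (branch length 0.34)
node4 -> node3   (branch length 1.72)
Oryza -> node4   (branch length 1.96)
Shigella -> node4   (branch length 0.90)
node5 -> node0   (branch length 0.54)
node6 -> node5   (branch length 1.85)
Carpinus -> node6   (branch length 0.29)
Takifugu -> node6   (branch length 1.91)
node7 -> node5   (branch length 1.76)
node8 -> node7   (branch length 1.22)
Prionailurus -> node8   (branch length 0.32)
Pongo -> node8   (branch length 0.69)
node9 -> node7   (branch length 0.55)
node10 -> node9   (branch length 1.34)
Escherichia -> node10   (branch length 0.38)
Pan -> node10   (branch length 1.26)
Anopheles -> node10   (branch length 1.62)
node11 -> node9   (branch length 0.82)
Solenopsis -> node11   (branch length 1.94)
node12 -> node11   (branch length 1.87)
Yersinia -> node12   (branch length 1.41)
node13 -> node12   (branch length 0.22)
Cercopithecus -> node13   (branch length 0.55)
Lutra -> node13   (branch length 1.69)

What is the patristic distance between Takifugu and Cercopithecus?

The path runs Takifugu → … → MRCA → … → Cercopithecus; the MRCA is the node subtending ((Carpinus,Takifugu),((Prionailurus,Pongo),((Escherichia,Pan,Anopheles),(Solenopsis,(Yersinia,(Cercopithecus,Lutra)))))).
Branch lengths along that path: 1.91 + 1.85 + 1.76 + 0.55 + 0.82 + 1.87 + 0.22 + 0.55 = 9.53.

9.53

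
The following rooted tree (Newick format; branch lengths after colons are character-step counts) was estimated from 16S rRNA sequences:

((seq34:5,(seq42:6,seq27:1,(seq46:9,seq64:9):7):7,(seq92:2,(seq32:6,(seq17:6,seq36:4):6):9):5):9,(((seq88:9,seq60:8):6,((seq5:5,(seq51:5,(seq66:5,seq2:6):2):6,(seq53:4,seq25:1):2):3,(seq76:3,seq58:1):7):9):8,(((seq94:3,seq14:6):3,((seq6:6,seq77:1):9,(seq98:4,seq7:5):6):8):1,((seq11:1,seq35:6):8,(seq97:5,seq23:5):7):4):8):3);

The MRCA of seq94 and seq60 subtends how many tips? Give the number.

20

The MRCA of seq94 and seq60 is the node subtending (((seq88,seq60),((seq5,(seq51,(seq66,seq2)),(seq53,seq25)),(seq76,seq58))),(((seq94,seq14),((seq6,seq77),(seq98,seq7))),((seq11,seq35),(seq97,seq23)))).
That clade contains 20 terminal taxa: seq11, seq14, seq2, seq23, seq25, seq35, seq5, seq51, seq53, seq58, seq6, seq60, seq66, seq7, seq76, seq77, seq88, seq94, seq97, seq98.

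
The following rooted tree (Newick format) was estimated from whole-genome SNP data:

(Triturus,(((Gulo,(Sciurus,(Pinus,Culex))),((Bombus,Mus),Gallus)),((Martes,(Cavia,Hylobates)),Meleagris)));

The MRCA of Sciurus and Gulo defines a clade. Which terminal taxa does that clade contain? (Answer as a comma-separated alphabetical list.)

Tracing Sciurus: it sits inside (Sciurus,(Pinus,Culex)).
Tracing Gulo: it sits inside (Gulo,(Sciurus,(Pinus,Culex))).
The smallest clade enclosing both is (Gulo,(Sciurus,(Pinus,Culex))); the answer is its 4 terminal taxa in alphabetical order.

Culex, Gulo, Pinus, Sciurus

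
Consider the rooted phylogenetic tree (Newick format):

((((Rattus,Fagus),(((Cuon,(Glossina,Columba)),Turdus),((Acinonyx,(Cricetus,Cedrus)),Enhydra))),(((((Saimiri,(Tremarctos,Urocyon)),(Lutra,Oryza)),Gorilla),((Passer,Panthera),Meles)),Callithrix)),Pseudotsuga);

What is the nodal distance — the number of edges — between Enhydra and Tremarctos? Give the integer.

The MRCA of Enhydra and Tremarctos is the node subtending (((Rattus,Fagus),(((Cuon,(Glossina,Columba)),Turdus),((Acinonyx,(Cricetus,Cedrus)),Enhydra))),(((((Saimiri,(Tremarctos,Urocyon)),(Lutra,Oryza)),Gorilla),((Passer,Panthera),Meles)),Callithrix)).
From Enhydra up to that node: 4 branches. From Tremarctos up to the same node: 7 branches. Total: 4 + 7 = 11.

11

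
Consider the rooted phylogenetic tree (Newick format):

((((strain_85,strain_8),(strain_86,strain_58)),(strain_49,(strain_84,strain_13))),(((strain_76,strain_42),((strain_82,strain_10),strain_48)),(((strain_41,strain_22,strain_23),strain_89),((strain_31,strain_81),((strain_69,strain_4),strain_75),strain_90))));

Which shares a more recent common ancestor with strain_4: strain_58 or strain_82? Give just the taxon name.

strain_82

The MRCA of strain_4 and strain_82 subtends (((strain_76,strain_42),((strain_82,strain_10),strain_48)),(((strain_41,strain_22,strain_23),strain_89),((strain_31,strain_81),((strain_69,strain_4),strain_75),strain_90))) (15 taxa).
The MRCA of strain_4 and strain_58 is the root, subtending the entire tree (22 taxa).
The first is nested inside the second, so strain_4 shares a more recent common ancestor with strain_82.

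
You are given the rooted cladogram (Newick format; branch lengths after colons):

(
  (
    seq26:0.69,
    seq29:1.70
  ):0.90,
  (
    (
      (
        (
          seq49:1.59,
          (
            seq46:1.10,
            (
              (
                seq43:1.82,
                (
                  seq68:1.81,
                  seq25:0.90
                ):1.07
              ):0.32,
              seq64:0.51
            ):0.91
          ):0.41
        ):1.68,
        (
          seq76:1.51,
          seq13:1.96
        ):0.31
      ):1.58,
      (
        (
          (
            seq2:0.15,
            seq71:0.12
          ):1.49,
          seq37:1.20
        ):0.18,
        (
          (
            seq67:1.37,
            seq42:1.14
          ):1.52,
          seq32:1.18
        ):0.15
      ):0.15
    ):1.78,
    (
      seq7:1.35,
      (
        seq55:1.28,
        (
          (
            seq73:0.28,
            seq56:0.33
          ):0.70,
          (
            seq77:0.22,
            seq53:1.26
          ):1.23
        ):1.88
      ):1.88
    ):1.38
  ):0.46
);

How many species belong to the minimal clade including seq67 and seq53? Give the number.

20

The MRCA of seq67 and seq53 is the node subtending ((((seq49,(seq46,((seq43,(seq68,seq25)),seq64))),(seq76,seq13)),(((seq2,seq71),seq37),((seq67,seq42),seq32))),(seq7,(seq55,((seq73,seq56),(seq77,seq53))))).
That clade contains 20 terminal taxa: seq13, seq2, seq25, seq32, seq37, seq42, seq43, seq46, seq49, seq53, seq55, seq56, seq64, seq67, seq68, seq7, seq71, seq73, seq76, seq77.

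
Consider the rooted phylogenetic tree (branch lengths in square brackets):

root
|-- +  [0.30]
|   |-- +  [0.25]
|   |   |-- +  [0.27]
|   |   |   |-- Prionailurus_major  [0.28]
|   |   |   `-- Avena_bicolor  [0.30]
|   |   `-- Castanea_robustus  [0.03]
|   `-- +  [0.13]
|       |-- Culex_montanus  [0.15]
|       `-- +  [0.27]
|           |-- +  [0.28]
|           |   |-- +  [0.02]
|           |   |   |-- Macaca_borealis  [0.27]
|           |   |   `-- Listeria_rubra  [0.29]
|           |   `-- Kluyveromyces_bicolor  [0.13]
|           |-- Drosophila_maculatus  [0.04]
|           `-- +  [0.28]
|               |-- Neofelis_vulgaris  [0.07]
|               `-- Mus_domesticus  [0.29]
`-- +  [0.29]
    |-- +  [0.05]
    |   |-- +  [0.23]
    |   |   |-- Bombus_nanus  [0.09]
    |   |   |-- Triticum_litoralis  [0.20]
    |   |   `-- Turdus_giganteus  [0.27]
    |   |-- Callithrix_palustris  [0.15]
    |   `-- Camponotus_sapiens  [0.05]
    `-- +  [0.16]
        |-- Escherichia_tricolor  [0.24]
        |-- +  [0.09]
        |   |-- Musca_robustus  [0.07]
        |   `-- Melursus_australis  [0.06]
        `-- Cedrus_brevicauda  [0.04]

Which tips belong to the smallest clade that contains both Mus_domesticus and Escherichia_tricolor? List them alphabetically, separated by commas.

Avena_bicolor, Bombus_nanus, Callithrix_palustris, Camponotus_sapiens, Castanea_robustus, Cedrus_brevicauda, Culex_montanus, Drosophila_maculatus, Escherichia_tricolor, Kluyveromyces_bicolor, Listeria_rubra, Macaca_borealis, Melursus_australis, Mus_domesticus, Musca_robustus, Neofelis_vulgaris, Prionailurus_major, Triticum_litoralis, Turdus_giganteus

Tracing Mus_domesticus: it sits inside (Neofelis_vulgaris,Mus_domesticus).
Tracing Escherichia_tricolor: it sits inside (Escherichia_tricolor,(Musca_robustus,Melursus_australis),Cedrus_brevicauda).
The smallest clade enclosing both is the whole tree (their MRCA is the root), so the answer is all 19 tips in alphabetical order.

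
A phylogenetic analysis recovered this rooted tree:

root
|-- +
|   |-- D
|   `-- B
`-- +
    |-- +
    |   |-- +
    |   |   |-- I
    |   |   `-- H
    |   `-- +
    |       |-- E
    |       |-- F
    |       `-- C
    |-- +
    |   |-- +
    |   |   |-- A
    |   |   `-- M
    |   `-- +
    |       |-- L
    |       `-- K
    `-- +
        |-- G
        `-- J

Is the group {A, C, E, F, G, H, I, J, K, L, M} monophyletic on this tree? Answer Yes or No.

Yes

The most recent common ancestor of these taxa subtends (((I,H),(E,F,C)),((A,M),(L,K)),(G,J)).
That clade has exactly 11 tips — every listed taxon and nothing else — so the group is monophyletic.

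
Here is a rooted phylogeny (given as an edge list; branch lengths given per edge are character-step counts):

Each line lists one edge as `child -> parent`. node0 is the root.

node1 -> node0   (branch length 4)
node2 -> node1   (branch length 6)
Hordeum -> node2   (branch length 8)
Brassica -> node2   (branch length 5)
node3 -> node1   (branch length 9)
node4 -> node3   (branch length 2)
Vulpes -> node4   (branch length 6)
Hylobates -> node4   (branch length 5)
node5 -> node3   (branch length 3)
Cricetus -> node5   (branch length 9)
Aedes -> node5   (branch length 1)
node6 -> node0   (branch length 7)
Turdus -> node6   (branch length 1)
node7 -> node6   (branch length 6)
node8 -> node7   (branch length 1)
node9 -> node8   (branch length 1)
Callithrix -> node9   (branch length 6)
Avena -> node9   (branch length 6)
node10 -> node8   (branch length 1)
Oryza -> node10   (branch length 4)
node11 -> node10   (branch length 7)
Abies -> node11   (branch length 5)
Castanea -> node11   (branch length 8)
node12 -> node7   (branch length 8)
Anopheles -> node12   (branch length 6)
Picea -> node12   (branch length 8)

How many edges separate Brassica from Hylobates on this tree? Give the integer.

5

The MRCA of Brassica and Hylobates is the node subtending ((Hordeum,Brassica),((Vulpes,Hylobates),(Cricetus,Aedes))).
From Brassica up to that node: 2 branches. From Hylobates up to the same node: 3 branches. Total: 2 + 3 = 5.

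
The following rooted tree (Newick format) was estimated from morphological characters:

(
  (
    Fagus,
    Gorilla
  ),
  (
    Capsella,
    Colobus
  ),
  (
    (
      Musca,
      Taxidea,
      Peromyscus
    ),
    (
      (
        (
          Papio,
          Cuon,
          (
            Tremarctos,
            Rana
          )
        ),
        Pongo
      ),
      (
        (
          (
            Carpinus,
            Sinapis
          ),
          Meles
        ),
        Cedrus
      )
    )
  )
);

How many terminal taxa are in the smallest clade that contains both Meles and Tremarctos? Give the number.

9

The MRCA of Meles and Tremarctos is the node subtending (((Papio,Cuon,(Tremarctos,Rana)),Pongo),(((Carpinus,Sinapis),Meles),Cedrus)).
That clade contains 9 terminal taxa: Carpinus, Cedrus, Cuon, Meles, Papio, Pongo, Rana, Sinapis, Tremarctos.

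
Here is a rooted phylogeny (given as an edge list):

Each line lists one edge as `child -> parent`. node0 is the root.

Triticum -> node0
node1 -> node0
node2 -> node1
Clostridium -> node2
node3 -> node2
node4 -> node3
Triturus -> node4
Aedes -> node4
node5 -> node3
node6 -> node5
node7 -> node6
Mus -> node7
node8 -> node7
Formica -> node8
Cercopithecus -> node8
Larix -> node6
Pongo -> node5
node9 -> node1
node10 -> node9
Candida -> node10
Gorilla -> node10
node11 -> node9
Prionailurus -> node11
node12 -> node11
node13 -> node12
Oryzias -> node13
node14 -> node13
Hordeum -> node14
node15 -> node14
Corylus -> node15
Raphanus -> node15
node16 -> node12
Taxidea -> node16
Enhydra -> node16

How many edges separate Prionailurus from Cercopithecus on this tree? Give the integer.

10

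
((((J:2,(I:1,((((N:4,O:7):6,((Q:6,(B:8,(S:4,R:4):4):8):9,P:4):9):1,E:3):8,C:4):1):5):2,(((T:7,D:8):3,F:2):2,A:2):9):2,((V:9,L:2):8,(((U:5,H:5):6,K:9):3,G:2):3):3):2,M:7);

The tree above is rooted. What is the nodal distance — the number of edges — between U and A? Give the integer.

8

The MRCA of U and A is the node subtending (((J,(I,((((N,O),((Q,(B,(S,R))),P)),E),C))),(((T,D),F),A)),((V,L),(((U,H),K),G))).
From U up to that node: 5 branches. From A up to the same node: 3 branches. Total: 5 + 3 = 8.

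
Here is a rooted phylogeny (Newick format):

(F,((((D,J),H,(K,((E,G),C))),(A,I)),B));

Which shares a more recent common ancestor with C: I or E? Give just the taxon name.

The MRCA of C and E subtends ((E,G),C) (3 taxa).
The MRCA of C and I subtends (((D,J),H,(K,((E,G),C))),(A,I)) (9 taxa).
The first is nested inside the second, so C shares a more recent common ancestor with E.

E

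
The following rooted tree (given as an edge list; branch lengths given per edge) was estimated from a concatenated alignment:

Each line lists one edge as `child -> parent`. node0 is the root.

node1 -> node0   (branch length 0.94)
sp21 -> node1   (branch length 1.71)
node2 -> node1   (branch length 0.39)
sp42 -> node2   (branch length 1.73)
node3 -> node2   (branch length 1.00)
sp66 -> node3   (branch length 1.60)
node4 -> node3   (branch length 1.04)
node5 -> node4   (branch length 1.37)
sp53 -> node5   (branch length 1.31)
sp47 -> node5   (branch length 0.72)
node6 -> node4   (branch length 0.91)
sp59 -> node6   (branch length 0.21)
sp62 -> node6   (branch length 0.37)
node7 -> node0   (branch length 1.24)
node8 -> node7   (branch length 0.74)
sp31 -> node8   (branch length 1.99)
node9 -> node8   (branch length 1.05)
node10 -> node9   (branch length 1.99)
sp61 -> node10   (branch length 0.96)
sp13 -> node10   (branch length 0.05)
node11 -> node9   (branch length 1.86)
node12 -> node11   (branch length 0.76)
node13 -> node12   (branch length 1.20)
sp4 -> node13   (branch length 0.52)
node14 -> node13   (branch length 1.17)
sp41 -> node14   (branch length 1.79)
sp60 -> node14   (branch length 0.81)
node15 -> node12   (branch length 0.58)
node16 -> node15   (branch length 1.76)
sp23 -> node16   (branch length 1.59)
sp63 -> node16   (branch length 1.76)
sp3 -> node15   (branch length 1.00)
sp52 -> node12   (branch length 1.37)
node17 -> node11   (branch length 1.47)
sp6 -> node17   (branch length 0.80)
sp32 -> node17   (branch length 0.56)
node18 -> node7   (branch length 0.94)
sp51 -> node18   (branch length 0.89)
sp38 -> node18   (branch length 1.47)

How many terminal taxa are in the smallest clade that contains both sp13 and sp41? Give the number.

11

The MRCA of sp13 and sp41 is the node subtending ((sp61,sp13),(((sp4,(sp41,sp60)),((sp23,sp63),sp3),sp52),(sp6,sp32))).
That clade contains 11 terminal taxa: sp13, sp23, sp3, sp32, sp4, sp41, sp52, sp6, sp60, sp61, sp63.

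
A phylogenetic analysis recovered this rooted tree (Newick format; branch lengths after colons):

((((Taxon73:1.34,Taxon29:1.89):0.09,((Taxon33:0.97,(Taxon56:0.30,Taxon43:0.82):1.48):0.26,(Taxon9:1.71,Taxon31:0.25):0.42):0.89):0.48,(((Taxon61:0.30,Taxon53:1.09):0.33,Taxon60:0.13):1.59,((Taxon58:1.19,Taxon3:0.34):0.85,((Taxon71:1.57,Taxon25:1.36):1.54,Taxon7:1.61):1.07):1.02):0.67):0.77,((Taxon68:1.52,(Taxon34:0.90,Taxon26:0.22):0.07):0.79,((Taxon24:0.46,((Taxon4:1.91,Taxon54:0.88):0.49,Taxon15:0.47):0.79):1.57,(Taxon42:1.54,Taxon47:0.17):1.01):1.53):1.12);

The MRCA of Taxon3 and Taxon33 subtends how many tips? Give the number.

15

The MRCA of Taxon3 and Taxon33 is the node subtending (((Taxon73,Taxon29),((Taxon33,(Taxon56,Taxon43)),(Taxon9,Taxon31))),(((Taxon61,Taxon53),Taxon60),((Taxon58,Taxon3),((Taxon71,Taxon25),Taxon7)))).
That clade contains 15 terminal taxa: Taxon25, Taxon29, Taxon3, Taxon31, Taxon33, Taxon43, Taxon53, Taxon56, Taxon58, Taxon60, Taxon61, Taxon7, Taxon71, Taxon73, Taxon9.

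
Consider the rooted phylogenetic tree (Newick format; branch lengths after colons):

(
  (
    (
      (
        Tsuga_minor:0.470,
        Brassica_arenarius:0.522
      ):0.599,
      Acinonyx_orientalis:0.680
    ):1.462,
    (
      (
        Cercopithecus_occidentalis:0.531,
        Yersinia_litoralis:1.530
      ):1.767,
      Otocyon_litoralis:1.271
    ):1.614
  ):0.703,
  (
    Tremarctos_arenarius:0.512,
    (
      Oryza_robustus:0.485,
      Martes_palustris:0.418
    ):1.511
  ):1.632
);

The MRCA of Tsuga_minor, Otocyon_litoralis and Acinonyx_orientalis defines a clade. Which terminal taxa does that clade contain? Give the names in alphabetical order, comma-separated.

Acinonyx_orientalis, Brassica_arenarius, Cercopithecus_occidentalis, Otocyon_litoralis, Tsuga_minor, Yersinia_litoralis

Tracing Tsuga_minor: it sits inside (Tsuga_minor,Brassica_arenarius).
Tracing Otocyon_litoralis: it sits inside ((Cercopithecus_occidentalis,Yersinia_litoralis),Otocyon_litoralis).
Tracing Acinonyx_orientalis: it sits inside ((Tsuga_minor,Brassica_arenarius),Acinonyx_orientalis).
The smallest clade enclosing all 3 is (((Tsuga_minor,Brassica_arenarius),Acinonyx_orientalis),((Cercopithecus_occidentalis,Yersinia_litoralis),Otocyon_litoralis)); the answer is its 6 terminal taxa in alphabetical order.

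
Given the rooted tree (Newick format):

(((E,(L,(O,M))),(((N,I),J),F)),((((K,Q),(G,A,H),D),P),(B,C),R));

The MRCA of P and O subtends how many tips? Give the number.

The MRCA of P and O is the root, so the clade is the entire tree.
That clade contains 18 terminal taxa: A, B, C, D, E, F, G, H, I, J, K, L, M, N, O, P, Q, R.

18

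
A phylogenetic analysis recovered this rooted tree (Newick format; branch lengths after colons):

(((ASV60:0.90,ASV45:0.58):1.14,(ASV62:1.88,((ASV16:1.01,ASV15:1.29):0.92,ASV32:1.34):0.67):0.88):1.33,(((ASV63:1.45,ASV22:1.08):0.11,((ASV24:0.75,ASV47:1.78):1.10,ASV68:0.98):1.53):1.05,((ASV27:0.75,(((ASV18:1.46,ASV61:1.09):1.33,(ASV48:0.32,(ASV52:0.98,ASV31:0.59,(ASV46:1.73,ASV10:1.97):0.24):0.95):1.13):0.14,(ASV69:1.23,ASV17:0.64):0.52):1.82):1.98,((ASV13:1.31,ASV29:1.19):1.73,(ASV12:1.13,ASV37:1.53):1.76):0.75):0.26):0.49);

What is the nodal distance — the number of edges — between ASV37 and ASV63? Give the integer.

7

The MRCA of ASV37 and ASV63 is the node subtending (((ASV63,ASV22),((ASV24,ASV47),ASV68)),((ASV27,(((ASV18,ASV61),(ASV48,(ASV52,ASV31,(ASV46,ASV10)))),(ASV69,ASV17))),((ASV13,ASV29),(ASV12,ASV37)))).
From ASV37 up to that node: 4 branches. From ASV63 up to the same node: 3 branches. Total: 4 + 3 = 7.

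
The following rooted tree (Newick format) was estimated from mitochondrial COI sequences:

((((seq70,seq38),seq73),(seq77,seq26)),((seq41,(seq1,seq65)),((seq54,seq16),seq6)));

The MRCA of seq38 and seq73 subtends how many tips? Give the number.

3

The MRCA of seq38 and seq73 is the node subtending ((seq70,seq38),seq73).
That clade contains 3 terminal taxa: seq38, seq70, seq73.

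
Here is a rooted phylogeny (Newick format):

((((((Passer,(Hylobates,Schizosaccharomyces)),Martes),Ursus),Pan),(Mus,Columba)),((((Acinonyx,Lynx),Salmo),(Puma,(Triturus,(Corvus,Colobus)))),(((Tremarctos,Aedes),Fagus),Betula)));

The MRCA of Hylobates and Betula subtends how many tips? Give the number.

The MRCA of Hylobates and Betula is the root, so the clade is the entire tree.
That clade contains 19 terminal taxa: Acinonyx, Aedes, Betula, Colobus, Columba, Corvus, Fagus, Hylobates, Lynx, Martes, Mus, Pan, Passer, Puma, Salmo, Schizosaccharomyces, Tremarctos, Triturus, Ursus.

19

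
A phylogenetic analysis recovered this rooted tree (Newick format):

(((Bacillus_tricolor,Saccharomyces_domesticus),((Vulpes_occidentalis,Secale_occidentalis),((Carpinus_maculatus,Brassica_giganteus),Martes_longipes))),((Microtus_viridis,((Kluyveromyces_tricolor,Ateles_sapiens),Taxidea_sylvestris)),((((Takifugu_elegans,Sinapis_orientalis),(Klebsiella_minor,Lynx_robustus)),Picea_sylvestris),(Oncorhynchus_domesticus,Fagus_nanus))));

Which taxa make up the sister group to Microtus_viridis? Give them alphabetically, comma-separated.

Ateles_sapiens, Kluyveromyces_tricolor, Taxidea_sylvestris

Microtus_viridis attaches to the tree at the node subtending (Microtus_viridis,((Kluyveromyces_tricolor,Ateles_sapiens),Taxidea_sylvestris)).
The other lineage descending from that same node — the sister group — is ((Kluyveromyces_tricolor,Ateles_sapiens),Taxidea_sylvestris); its 3 tips in alphabetical order are the answer.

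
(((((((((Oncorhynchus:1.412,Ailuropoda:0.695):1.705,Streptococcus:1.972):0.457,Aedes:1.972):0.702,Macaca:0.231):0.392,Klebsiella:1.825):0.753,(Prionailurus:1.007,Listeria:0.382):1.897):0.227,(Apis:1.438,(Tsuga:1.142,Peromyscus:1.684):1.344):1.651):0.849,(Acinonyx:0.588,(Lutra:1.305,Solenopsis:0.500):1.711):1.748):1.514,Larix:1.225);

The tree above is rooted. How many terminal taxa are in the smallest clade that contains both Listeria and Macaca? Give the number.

8

The MRCA of Listeria and Macaca is the node subtending ((((((Oncorhynchus,Ailuropoda),Streptococcus),Aedes),Macaca),Klebsiella),(Prionailurus,Listeria)).
That clade contains 8 terminal taxa: Aedes, Ailuropoda, Klebsiella, Listeria, Macaca, Oncorhynchus, Prionailurus, Streptococcus.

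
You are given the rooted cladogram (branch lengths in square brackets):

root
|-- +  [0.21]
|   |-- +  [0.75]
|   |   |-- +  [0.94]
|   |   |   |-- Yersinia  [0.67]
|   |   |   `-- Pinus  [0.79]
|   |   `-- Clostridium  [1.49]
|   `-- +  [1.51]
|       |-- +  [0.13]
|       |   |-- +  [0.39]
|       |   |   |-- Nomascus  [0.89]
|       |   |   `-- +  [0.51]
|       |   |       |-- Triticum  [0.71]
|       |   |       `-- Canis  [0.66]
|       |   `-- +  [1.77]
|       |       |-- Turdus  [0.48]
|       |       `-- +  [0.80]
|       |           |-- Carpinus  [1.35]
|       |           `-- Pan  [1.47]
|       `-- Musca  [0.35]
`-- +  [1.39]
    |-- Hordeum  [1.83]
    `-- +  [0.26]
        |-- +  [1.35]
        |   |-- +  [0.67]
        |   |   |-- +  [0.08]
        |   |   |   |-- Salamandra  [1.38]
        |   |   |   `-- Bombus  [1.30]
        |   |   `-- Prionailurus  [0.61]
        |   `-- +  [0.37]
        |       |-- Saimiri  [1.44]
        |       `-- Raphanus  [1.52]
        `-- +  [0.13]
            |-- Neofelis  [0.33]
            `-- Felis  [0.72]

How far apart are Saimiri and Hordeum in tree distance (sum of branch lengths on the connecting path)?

The path runs Saimiri → … → MRCA → … → Hordeum; the MRCA is the node subtending (Hordeum,((((Salamandra,Bombus),Prionailurus),(Saimiri,Raphanus)),(Neofelis,Felis))).
Branch lengths along that path: 1.44 + 0.37 + 1.35 + 0.26 + 1.83 = 5.25.

5.25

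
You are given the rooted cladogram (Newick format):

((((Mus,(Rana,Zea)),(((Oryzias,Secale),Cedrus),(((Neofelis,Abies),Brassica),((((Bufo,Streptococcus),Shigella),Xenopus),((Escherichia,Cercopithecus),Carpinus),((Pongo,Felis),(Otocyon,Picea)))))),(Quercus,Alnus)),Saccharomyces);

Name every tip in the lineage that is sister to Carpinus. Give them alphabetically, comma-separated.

Carpinus attaches to the tree at the node subtending ((Escherichia,Cercopithecus),Carpinus).
The other lineage descending from that same node — the sister group — is (Escherichia,Cercopithecus); its 2 tips in alphabetical order are the answer.

Cercopithecus, Escherichia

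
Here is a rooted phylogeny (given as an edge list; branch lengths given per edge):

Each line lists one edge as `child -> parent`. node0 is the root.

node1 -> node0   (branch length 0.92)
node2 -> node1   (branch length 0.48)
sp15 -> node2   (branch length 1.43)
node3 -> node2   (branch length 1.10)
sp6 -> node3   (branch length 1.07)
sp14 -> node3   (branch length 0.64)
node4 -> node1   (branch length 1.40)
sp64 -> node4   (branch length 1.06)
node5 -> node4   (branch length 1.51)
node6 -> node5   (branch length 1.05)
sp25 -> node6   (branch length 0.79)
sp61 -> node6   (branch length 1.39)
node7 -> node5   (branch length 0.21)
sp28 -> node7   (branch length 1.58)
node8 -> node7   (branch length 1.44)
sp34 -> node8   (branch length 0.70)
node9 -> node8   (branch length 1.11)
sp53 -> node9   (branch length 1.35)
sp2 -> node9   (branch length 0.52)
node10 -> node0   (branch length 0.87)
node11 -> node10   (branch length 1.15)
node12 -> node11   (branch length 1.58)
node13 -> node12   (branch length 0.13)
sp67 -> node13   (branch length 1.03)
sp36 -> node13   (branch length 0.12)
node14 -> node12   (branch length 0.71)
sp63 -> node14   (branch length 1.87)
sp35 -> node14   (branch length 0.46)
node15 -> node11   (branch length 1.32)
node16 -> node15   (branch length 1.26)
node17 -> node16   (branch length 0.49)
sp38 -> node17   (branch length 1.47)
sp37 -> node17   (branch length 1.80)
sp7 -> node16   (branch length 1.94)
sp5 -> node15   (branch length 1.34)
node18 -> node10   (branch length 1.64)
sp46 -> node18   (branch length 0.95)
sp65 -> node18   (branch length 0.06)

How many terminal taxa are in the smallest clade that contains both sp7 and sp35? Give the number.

The MRCA of sp7 and sp35 is the node subtending (((sp67,sp36),(sp63,sp35)),(((sp38,sp37),sp7),sp5)).
That clade contains 8 terminal taxa: sp35, sp36, sp37, sp38, sp5, sp63, sp67, sp7.

8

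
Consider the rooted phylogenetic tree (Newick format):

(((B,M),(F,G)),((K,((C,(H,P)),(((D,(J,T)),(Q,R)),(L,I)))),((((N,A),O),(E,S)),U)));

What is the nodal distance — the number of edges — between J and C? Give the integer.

7

The MRCA of J and C is the node subtending ((C,(H,P)),(((D,(J,T)),(Q,R)),(L,I))).
From J up to that node: 5 branches. From C up to the same node: 2 branches. Total: 5 + 2 = 7.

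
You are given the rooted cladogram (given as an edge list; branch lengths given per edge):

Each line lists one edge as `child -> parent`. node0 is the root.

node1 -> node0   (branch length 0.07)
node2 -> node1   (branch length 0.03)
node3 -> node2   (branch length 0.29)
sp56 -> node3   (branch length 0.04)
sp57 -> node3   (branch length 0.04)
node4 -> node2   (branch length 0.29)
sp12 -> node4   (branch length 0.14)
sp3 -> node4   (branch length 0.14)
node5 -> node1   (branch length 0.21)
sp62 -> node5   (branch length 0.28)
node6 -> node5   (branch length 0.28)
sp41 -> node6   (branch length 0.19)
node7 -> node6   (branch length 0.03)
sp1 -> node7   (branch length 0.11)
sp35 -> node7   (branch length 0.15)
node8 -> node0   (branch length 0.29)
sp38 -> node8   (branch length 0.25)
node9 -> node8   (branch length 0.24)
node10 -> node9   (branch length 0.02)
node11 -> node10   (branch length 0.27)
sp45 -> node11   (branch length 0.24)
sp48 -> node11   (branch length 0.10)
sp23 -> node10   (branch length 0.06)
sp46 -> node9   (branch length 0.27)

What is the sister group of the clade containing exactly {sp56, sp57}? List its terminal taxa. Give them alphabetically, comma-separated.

The clade containing exactly {sp56, sp57} attaches to the tree at the node subtending ((sp56,sp57),(sp12,sp3)).
The other lineage descending from that same node — the sister group — is (sp12,sp3); its 2 tips in alphabetical order are the answer.

sp12, sp3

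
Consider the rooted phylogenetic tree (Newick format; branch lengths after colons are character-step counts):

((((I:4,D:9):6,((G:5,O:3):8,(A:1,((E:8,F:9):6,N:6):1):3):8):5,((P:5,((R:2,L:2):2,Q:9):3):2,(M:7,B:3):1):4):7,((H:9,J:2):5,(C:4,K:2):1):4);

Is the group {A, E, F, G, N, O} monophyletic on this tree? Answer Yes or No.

Yes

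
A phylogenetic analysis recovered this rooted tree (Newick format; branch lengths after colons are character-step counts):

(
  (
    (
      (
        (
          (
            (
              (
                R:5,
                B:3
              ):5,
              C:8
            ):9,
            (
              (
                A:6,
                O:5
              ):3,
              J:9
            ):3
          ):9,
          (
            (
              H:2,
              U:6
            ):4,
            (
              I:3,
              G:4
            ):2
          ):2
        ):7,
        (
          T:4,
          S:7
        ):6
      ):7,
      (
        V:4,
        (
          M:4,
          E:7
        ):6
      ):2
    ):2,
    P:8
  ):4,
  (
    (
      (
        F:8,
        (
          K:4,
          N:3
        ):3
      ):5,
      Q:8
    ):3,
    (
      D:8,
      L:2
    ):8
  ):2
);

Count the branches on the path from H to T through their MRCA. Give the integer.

The MRCA of H and T is the node subtending (((((R,B),C),((A,O),J)),((H,U),(I,G))),(T,S)).
From H up to that node: 4 branches. From T up to the same node: 2 branches. Total: 4 + 2 = 6.

6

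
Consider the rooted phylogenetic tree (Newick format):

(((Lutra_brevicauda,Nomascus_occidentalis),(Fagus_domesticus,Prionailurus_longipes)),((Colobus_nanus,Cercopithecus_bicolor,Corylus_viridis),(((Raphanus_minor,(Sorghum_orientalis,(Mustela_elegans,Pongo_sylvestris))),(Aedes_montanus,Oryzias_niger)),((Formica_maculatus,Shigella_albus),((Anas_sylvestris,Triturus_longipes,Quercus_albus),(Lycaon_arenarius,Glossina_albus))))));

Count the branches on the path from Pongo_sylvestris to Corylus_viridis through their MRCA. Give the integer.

8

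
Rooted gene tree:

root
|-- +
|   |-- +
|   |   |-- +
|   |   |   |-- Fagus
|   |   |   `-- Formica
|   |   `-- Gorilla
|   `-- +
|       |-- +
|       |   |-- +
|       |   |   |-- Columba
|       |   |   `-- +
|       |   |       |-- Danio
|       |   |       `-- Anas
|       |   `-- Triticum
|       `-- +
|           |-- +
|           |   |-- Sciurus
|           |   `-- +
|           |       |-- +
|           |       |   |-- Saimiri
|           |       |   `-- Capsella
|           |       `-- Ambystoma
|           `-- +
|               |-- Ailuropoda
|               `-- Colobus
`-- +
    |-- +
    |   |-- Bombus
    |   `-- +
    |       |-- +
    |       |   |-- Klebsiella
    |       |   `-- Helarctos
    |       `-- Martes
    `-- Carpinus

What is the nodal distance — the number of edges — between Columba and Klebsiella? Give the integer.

10

The MRCA of Columba and Klebsiella is the root of the tree.
From Columba up to that node: 5 branches. From Klebsiella up to the same node: 5 branches. Total: 5 + 5 = 10.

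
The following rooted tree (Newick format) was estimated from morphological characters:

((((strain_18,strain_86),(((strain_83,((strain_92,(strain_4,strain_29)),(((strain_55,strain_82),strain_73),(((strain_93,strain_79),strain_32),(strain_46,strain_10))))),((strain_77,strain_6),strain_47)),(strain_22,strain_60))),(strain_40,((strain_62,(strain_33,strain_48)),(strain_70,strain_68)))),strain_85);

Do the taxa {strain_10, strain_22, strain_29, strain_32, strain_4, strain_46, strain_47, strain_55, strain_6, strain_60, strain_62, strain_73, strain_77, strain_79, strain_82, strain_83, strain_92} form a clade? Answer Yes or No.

The MRCA of the listed taxa subtends (((strain_18,strain_86),(((strain_83,((strain_92,(strain_4,strain_29)),(((strain_55,strain_82),strain_73),(((strain_93,strain_79),strain_32),(strain_46,strain_10))))),((strain_77,strain_6),strain_47)),(strain_22,strain_60))),(strain_40,((strain_62,(strain_33,strain_48)),(strain_70,strain_68)))).
That clade also contains strain_18, strain_33, strain_40, strain_48, strain_68, strain_70, strain_86, strain_93, which are not in the proposed group, so the group is not monophyletic.

No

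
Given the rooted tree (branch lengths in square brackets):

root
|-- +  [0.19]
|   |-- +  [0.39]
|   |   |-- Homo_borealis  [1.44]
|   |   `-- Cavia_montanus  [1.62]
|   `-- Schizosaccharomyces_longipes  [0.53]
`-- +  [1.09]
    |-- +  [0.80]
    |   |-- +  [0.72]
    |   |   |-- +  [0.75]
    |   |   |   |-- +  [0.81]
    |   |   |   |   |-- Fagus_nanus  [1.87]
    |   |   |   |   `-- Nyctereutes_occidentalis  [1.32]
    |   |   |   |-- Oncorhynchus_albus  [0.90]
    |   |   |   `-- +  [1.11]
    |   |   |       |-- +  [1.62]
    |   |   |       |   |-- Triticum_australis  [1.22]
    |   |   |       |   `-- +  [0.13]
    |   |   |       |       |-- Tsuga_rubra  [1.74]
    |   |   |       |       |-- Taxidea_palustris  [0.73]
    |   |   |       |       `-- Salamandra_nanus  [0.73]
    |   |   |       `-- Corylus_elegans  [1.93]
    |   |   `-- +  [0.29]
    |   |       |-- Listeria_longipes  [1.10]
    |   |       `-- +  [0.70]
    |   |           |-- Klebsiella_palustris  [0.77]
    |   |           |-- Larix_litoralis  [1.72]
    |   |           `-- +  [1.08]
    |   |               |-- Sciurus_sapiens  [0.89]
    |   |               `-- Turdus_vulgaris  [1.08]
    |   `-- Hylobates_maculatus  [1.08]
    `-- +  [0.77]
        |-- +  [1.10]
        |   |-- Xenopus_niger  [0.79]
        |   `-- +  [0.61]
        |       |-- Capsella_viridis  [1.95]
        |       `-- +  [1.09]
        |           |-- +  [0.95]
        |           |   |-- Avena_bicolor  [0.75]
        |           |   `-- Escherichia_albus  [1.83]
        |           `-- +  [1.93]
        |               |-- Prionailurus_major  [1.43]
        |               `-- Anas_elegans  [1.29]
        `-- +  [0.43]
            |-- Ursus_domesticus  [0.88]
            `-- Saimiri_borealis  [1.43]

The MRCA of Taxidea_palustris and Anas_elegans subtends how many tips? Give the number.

The MRCA of Taxidea_palustris and Anas_elegans is the node subtending (((((Fagus_nanus,Nyctereutes_occidentalis),Oncorhynchus_albus,((Triticum_australis,(Tsuga_rubra,Taxidea_palustris,Salamandra_nanus)),Corylus_elegans)),(Listeria_longipes,(Klebsiella_palustris,Larix_litoralis,(Sciurus_sapiens,Turdus_vulgaris)))),Hylobates_maculatus),((Xenopus_niger,(Capsella_viridis,((Avena_bicolor,Escherichia_albus),(Prionailurus_major,Anas_elegans)))),(Ursus_domesticus,Saimiri_borealis))).
That clade contains 22 terminal taxa: Anas_elegans, Avena_bicolor, Capsella_viridis, Corylus_elegans, Escherichia_albus, Fagus_nanus, Hylobates_maculatus, Klebsiella_palustris, Larix_litoralis, Listeria_longipes, Nyctereutes_occidentalis, Oncorhynchus_albus, Prionailurus_major, Saimiri_borealis, Salamandra_nanus, Sciurus_sapiens, Taxidea_palustris, Triticum_australis, Tsuga_rubra, Turdus_vulgaris, Ursus_domesticus, Xenopus_niger.

22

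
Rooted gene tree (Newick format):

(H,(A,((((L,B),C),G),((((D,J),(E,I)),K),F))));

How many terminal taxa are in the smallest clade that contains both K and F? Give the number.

6

The MRCA of K and F is the node subtending ((((D,J),(E,I)),K),F).
That clade contains 6 terminal taxa: D, E, F, I, J, K.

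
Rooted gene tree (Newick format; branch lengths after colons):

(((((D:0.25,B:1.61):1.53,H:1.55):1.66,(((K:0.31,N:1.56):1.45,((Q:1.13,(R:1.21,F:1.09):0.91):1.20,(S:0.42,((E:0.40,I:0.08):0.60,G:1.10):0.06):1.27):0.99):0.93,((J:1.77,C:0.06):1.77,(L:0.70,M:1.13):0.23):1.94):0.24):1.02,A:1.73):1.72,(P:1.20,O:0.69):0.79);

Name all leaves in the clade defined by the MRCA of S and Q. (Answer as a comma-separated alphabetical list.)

E, F, G, I, Q, R, S

Tracing S: it sits inside (S,((E,I),G)).
Tracing Q: it sits inside (Q,(R,F)).
The smallest clade enclosing both is ((Q,(R,F)),(S,((E,I),G))); the answer is its 7 terminal taxa in alphabetical order.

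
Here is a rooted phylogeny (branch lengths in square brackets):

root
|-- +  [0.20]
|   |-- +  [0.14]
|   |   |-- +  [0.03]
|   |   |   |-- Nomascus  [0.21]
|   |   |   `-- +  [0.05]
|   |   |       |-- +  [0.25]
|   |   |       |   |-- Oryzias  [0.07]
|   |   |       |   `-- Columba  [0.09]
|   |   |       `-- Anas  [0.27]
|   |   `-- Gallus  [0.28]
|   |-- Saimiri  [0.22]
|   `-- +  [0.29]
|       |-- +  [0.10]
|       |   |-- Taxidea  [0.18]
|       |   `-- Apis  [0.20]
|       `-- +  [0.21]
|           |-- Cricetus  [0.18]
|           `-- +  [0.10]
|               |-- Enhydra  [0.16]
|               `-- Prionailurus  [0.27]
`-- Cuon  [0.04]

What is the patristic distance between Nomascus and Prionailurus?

The path runs Nomascus → … → MRCA → … → Prionailurus; the MRCA is the node subtending (((Nomascus,((Oryzias,Columba),Anas)),Gallus),Saimiri,((Taxidea,Apis),(Cricetus,(Enhydra,Prionailurus)))).
Branch lengths along that path: 0.21 + 0.03 + 0.14 + 0.29 + 0.21 + 0.10 + 0.27 = 1.25.

1.25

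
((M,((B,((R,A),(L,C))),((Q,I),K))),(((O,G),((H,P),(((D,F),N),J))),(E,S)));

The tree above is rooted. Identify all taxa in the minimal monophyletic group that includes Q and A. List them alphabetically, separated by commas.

A, B, C, I, K, L, Q, R

Tracing Q: it sits inside (Q,I).
Tracing A: it sits inside (R,A).
The smallest clade enclosing both is ((B,((R,A),(L,C))),((Q,I),K)); the answer is its 8 terminal taxa in alphabetical order.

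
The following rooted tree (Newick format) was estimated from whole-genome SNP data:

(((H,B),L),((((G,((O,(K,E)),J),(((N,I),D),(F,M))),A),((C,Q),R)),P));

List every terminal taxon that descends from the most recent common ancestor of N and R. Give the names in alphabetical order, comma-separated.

A, C, D, E, F, G, I, J, K, M, N, O, Q, R

Tracing N: it sits inside (N,I).
Tracing R: it sits inside ((C,Q),R).
The smallest clade enclosing both is (((G,((O,(K,E)),J),(((N,I),D),(F,M))),A),((C,Q),R)); the answer is its 14 terminal taxa in alphabetical order.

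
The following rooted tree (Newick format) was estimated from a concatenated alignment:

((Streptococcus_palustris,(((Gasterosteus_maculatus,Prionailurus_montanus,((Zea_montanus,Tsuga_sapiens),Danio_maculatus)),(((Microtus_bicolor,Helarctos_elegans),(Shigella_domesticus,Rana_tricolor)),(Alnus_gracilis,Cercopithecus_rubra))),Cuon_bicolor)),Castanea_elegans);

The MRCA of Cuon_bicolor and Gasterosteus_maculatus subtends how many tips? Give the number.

12

The MRCA of Cuon_bicolor and Gasterosteus_maculatus is the node subtending (((Gasterosteus_maculatus,Prionailurus_montanus,((Zea_montanus,Tsuga_sapiens),Danio_maculatus)),(((Microtus_bicolor,Helarctos_elegans),(Shigella_domesticus,Rana_tricolor)),(Alnus_gracilis,Cercopithecus_rubra))),Cuon_bicolor).
That clade contains 12 terminal taxa: Alnus_gracilis, Cercopithecus_rubra, Cuon_bicolor, Danio_maculatus, Gasterosteus_maculatus, Helarctos_elegans, Microtus_bicolor, Prionailurus_montanus, Rana_tricolor, Shigella_domesticus, Tsuga_sapiens, Zea_montanus.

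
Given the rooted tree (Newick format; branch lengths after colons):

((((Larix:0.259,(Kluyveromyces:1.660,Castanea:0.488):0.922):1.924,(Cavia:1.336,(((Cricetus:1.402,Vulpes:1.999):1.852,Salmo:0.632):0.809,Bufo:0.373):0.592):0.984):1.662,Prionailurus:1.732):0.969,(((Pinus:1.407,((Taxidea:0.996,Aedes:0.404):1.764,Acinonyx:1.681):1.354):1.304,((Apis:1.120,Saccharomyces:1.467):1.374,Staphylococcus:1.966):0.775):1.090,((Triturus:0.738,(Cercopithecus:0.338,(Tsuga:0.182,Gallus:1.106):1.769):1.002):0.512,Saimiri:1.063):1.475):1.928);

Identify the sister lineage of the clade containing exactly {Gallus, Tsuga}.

The clade containing exactly {Gallus, Tsuga} attaches to the tree at the node subtending (Cercopithecus,(Tsuga,Gallus)).
The other lineage descending from that same node — the sister group — is the single tip Cercopithecus.

Cercopithecus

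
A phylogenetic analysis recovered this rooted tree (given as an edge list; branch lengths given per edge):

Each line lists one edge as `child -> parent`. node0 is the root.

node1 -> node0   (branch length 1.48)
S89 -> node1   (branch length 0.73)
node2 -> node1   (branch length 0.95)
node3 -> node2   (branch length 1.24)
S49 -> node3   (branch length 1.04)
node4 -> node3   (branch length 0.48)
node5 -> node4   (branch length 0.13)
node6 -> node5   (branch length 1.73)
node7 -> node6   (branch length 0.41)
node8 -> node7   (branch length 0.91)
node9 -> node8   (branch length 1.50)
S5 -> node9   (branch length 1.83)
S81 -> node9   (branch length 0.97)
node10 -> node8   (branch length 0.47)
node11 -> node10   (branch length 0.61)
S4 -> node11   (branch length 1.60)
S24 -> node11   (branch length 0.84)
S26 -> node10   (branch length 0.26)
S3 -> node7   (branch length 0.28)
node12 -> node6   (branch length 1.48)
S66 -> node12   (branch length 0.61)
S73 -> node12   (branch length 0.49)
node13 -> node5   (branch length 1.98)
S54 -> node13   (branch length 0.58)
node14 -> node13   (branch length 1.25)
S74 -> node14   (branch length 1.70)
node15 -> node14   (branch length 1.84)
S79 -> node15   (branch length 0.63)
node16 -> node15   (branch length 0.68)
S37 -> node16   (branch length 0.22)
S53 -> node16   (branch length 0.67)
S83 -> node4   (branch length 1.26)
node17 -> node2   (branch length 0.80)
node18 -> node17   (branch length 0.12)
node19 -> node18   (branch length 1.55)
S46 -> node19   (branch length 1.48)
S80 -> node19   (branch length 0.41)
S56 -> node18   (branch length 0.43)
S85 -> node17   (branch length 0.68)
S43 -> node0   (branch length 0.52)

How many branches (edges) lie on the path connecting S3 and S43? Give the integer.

9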